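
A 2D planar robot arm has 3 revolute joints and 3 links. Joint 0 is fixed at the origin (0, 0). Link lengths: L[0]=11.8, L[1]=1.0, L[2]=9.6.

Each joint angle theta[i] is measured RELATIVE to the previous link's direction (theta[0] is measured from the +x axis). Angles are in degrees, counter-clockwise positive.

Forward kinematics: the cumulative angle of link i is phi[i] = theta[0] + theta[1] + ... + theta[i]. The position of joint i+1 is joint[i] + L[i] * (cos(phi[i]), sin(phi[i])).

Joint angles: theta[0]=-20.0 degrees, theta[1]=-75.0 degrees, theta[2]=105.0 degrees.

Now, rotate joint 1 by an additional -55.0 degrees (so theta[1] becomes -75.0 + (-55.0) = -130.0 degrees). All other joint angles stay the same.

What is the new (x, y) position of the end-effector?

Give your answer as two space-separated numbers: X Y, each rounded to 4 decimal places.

Answer: 17.0106 -11.3241

Derivation:
joint[0] = (0.0000, 0.0000)  (base)
link 0: phi[0] = -20 = -20 deg
  cos(-20 deg) = 0.9397, sin(-20 deg) = -0.3420
  joint[1] = (0.0000, 0.0000) + 11.8 * (0.9397, -0.3420) = (0.0000 + 11.0884, 0.0000 + -4.0358) = (11.0884, -4.0358)
link 1: phi[1] = -20 + -130 = -150 deg
  cos(-150 deg) = -0.8660, sin(-150 deg) = -0.5000
  joint[2] = (11.0884, -4.0358) + 1 * (-0.8660, -0.5000) = (11.0884 + -0.8660, -4.0358 + -0.5000) = (10.2223, -4.5358)
link 2: phi[2] = -20 + -130 + 105 = -45 deg
  cos(-45 deg) = 0.7071, sin(-45 deg) = -0.7071
  joint[3] = (10.2223, -4.5358) + 9.6 * (0.7071, -0.7071) = (10.2223 + 6.7882, -4.5358 + -6.7882) = (17.0106, -11.3241)
End effector: (17.0106, -11.3241)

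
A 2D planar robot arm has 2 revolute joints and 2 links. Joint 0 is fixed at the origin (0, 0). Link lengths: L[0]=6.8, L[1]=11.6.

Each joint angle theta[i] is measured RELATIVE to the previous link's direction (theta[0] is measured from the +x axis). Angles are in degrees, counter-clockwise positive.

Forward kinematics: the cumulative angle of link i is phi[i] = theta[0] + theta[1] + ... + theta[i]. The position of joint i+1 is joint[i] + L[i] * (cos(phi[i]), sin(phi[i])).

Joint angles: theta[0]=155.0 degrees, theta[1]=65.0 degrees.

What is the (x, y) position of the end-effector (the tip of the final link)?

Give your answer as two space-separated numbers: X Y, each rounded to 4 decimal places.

joint[0] = (0.0000, 0.0000)  (base)
link 0: phi[0] = 155 = 155 deg
  cos(155 deg) = -0.9063, sin(155 deg) = 0.4226
  joint[1] = (0.0000, 0.0000) + 6.8 * (-0.9063, 0.4226) = (0.0000 + -6.1629, 0.0000 + 2.8738) = (-6.1629, 2.8738)
link 1: phi[1] = 155 + 65 = 220 deg
  cos(220 deg) = -0.7660, sin(220 deg) = -0.6428
  joint[2] = (-6.1629, 2.8738) + 11.6 * (-0.7660, -0.6428) = (-6.1629 + -8.8861, 2.8738 + -7.4563) = (-15.0490, -4.5825)
End effector: (-15.0490, -4.5825)

Answer: -15.0490 -4.5825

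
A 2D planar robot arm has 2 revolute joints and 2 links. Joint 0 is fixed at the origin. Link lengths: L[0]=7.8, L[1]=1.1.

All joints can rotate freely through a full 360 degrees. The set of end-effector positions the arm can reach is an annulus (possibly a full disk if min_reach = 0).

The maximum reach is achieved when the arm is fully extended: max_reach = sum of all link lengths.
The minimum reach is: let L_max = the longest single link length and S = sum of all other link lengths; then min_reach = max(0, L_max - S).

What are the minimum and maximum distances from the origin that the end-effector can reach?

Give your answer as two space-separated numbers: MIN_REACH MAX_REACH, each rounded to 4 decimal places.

Answer: 6.7000 8.9000

Derivation:
Link lengths: [7.8, 1.1]
max_reach = 7.8 + 1.1 = 8.9
L_max = max([7.8, 1.1]) = 7.8
S (sum of others) = 8.9 - 7.8 = 1.1
min_reach = max(0, 7.8 - 1.1) = max(0, 6.7) = 6.7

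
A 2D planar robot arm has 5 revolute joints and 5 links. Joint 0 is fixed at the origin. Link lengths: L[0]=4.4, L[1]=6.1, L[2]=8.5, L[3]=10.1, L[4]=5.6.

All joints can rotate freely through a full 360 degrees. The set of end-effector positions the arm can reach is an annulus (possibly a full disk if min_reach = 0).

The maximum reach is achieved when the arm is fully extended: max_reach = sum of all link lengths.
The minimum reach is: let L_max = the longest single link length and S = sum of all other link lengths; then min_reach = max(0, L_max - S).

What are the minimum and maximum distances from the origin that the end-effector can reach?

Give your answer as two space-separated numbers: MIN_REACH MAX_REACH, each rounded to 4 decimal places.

Link lengths: [4.4, 6.1, 8.5, 10.1, 5.6]
max_reach = 4.4 + 6.1 + 8.5 + 10.1 + 5.6 = 34.7
L_max = max([4.4, 6.1, 8.5, 10.1, 5.6]) = 10.1
S (sum of others) = 34.7 - 10.1 = 24.6
min_reach = max(0, 10.1 - 24.6) = max(0, -14.5) = 0

Answer: 0.0000 34.7000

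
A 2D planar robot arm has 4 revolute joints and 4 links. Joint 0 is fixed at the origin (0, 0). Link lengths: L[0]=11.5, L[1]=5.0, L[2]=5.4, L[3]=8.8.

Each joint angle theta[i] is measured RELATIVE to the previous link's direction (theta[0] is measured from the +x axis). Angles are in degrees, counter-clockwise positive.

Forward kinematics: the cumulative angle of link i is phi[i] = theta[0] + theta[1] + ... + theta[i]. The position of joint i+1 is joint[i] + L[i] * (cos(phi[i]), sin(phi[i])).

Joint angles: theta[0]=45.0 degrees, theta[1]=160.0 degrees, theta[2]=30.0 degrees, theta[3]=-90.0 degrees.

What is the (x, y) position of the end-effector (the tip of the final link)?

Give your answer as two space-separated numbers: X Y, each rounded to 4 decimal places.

Answer: -6.7057 6.6427

Derivation:
joint[0] = (0.0000, 0.0000)  (base)
link 0: phi[0] = 45 = 45 deg
  cos(45 deg) = 0.7071, sin(45 deg) = 0.7071
  joint[1] = (0.0000, 0.0000) + 11.5 * (0.7071, 0.7071) = (0.0000 + 8.1317, 0.0000 + 8.1317) = (8.1317, 8.1317)
link 1: phi[1] = 45 + 160 = 205 deg
  cos(205 deg) = -0.9063, sin(205 deg) = -0.4226
  joint[2] = (8.1317, 8.1317) + 5 * (-0.9063, -0.4226) = (8.1317 + -4.5315, 8.1317 + -2.1131) = (3.6002, 6.0186)
link 2: phi[2] = 45 + 160 + 30 = 235 deg
  cos(235 deg) = -0.5736, sin(235 deg) = -0.8192
  joint[3] = (3.6002, 6.0186) + 5.4 * (-0.5736, -0.8192) = (3.6002 + -3.0973, 6.0186 + -4.4234) = (0.5029, 1.5952)
link 3: phi[3] = 45 + 160 + 30 + -90 = 145 deg
  cos(145 deg) = -0.8192, sin(145 deg) = 0.5736
  joint[4] = (0.5029, 1.5952) + 8.8 * (-0.8192, 0.5736) = (0.5029 + -7.2085, 1.5952 + 5.0475) = (-6.7057, 6.6427)
End effector: (-6.7057, 6.6427)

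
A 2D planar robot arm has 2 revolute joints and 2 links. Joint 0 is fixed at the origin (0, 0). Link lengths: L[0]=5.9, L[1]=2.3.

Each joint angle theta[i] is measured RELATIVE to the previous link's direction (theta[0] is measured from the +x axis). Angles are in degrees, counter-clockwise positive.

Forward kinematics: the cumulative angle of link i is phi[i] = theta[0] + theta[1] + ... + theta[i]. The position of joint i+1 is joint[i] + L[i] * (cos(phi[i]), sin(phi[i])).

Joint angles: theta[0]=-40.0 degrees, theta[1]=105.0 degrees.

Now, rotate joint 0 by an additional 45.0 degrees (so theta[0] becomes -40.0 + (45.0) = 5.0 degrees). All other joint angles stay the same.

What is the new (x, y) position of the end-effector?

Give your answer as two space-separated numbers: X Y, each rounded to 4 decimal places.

joint[0] = (0.0000, 0.0000)  (base)
link 0: phi[0] = 5 = 5 deg
  cos(5 deg) = 0.9962, sin(5 deg) = 0.0872
  joint[1] = (0.0000, 0.0000) + 5.9 * (0.9962, 0.0872) = (0.0000 + 5.8775, 0.0000 + 0.5142) = (5.8775, 0.5142)
link 1: phi[1] = 5 + 105 = 110 deg
  cos(110 deg) = -0.3420, sin(110 deg) = 0.9397
  joint[2] = (5.8775, 0.5142) + 2.3 * (-0.3420, 0.9397) = (5.8775 + -0.7866, 0.5142 + 2.1613) = (5.0909, 2.6755)
End effector: (5.0909, 2.6755)

Answer: 5.0909 2.6755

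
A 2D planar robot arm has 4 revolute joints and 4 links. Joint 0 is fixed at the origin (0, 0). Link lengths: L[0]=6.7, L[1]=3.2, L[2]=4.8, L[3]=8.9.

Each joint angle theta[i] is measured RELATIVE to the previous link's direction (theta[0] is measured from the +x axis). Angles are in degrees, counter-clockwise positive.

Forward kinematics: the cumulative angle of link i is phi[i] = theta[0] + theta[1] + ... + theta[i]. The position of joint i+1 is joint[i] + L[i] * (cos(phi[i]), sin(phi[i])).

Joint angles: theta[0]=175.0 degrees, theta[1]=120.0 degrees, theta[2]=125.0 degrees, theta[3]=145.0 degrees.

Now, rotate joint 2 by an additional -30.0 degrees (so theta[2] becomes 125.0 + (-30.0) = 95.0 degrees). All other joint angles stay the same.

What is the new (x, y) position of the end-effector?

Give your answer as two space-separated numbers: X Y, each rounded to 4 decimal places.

joint[0] = (0.0000, 0.0000)  (base)
link 0: phi[0] = 175 = 175 deg
  cos(175 deg) = -0.9962, sin(175 deg) = 0.0872
  joint[1] = (0.0000, 0.0000) + 6.7 * (-0.9962, 0.0872) = (0.0000 + -6.6745, 0.0000 + 0.5839) = (-6.6745, 0.5839)
link 1: phi[1] = 175 + 120 = 295 deg
  cos(295 deg) = 0.4226, sin(295 deg) = -0.9063
  joint[2] = (-6.6745, 0.5839) + 3.2 * (0.4226, -0.9063) = (-6.6745 + 1.3524, 0.5839 + -2.9002) = (-5.3221, -2.3162)
link 2: phi[2] = 175 + 120 + 95 = 390 deg
  cos(390 deg) = 0.8660, sin(390 deg) = 0.5000
  joint[3] = (-5.3221, -2.3162) + 4.8 * (0.8660, 0.5000) = (-5.3221 + 4.1569, -2.3162 + 2.4000) = (-1.1652, 0.0838)
link 3: phi[3] = 175 + 120 + 95 + 145 = 535 deg
  cos(535 deg) = -0.9962, sin(535 deg) = 0.0872
  joint[4] = (-1.1652, 0.0838) + 8.9 * (-0.9962, 0.0872) = (-1.1652 + -8.8661, 0.0838 + 0.7757) = (-10.0313, 0.8594)
End effector: (-10.0313, 0.8594)

Answer: -10.0313 0.8594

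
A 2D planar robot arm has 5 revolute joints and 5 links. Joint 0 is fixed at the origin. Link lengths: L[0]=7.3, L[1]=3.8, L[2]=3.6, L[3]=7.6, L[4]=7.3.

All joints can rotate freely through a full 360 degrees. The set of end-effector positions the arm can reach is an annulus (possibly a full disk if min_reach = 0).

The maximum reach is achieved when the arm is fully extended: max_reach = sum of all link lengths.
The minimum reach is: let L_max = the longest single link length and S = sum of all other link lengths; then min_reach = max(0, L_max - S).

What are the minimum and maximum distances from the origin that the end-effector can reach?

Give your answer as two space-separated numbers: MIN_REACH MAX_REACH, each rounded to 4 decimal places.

Link lengths: [7.3, 3.8, 3.6, 7.6, 7.3]
max_reach = 7.3 + 3.8 + 3.6 + 7.6 + 7.3 = 29.6
L_max = max([7.3, 3.8, 3.6, 7.6, 7.3]) = 7.6
S (sum of others) = 29.6 - 7.6 = 22
min_reach = max(0, 7.6 - 22) = max(0, -14.4) = 0

Answer: 0.0000 29.6000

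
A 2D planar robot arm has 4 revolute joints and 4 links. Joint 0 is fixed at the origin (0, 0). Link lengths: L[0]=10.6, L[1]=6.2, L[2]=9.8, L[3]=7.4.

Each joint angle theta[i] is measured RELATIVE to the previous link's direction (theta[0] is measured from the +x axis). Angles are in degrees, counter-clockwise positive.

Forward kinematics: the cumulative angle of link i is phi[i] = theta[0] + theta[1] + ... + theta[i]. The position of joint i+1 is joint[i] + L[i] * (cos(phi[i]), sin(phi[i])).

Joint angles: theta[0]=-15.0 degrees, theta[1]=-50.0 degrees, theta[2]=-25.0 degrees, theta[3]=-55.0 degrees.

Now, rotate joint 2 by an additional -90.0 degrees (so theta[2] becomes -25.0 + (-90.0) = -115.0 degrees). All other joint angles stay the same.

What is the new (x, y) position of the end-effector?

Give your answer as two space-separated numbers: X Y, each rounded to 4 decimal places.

Answer: -1.1854 -2.3009

Derivation:
joint[0] = (0.0000, 0.0000)  (base)
link 0: phi[0] = -15 = -15 deg
  cos(-15 deg) = 0.9659, sin(-15 deg) = -0.2588
  joint[1] = (0.0000, 0.0000) + 10.6 * (0.9659, -0.2588) = (0.0000 + 10.2388, 0.0000 + -2.7435) = (10.2388, -2.7435)
link 1: phi[1] = -15 + -50 = -65 deg
  cos(-65 deg) = 0.4226, sin(-65 deg) = -0.9063
  joint[2] = (10.2388, -2.7435) + 6.2 * (0.4226, -0.9063) = (10.2388 + 2.6202, -2.7435 + -5.6191) = (12.8590, -8.3626)
link 2: phi[2] = -15 + -50 + -115 = -180 deg
  cos(-180 deg) = -1.0000, sin(-180 deg) = -0.0000
  joint[3] = (12.8590, -8.3626) + 9.8 * (-1.0000, -0.0000) = (12.8590 + -9.8000, -8.3626 + -0.0000) = (3.0590, -8.3626)
link 3: phi[3] = -15 + -50 + -115 + -55 = -235 deg
  cos(-235 deg) = -0.5736, sin(-235 deg) = 0.8192
  joint[4] = (3.0590, -8.3626) + 7.4 * (-0.5736, 0.8192) = (3.0590 + -4.2445, -8.3626 + 6.0617) = (-1.1854, -2.3009)
End effector: (-1.1854, -2.3009)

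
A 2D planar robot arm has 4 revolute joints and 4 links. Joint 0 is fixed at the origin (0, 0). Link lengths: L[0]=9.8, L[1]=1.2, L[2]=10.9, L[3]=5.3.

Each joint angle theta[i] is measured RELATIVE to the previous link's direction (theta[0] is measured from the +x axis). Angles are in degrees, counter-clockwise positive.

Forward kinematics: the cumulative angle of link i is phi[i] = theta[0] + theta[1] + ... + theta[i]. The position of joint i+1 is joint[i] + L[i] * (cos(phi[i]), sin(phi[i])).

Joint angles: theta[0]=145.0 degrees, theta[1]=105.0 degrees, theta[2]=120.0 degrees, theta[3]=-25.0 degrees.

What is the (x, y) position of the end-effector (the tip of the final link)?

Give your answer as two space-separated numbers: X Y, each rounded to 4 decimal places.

joint[0] = (0.0000, 0.0000)  (base)
link 0: phi[0] = 145 = 145 deg
  cos(145 deg) = -0.8192, sin(145 deg) = 0.5736
  joint[1] = (0.0000, 0.0000) + 9.8 * (-0.8192, 0.5736) = (0.0000 + -8.0277, 0.0000 + 5.6210) = (-8.0277, 5.6210)
link 1: phi[1] = 145 + 105 = 250 deg
  cos(250 deg) = -0.3420, sin(250 deg) = -0.9397
  joint[2] = (-8.0277, 5.6210) + 1.2 * (-0.3420, -0.9397) = (-8.0277 + -0.4104, 5.6210 + -1.1276) = (-8.4381, 4.4934)
link 2: phi[2] = 145 + 105 + 120 = 370 deg
  cos(370 deg) = 0.9848, sin(370 deg) = 0.1736
  joint[3] = (-8.4381, 4.4934) + 10.9 * (0.9848, 0.1736) = (-8.4381 + 10.7344, 4.4934 + 1.8928) = (2.2963, 6.3862)
link 3: phi[3] = 145 + 105 + 120 + -25 = 345 deg
  cos(345 deg) = 0.9659, sin(345 deg) = -0.2588
  joint[4] = (2.2963, 6.3862) + 5.3 * (0.9659, -0.2588) = (2.2963 + 5.1194, 6.3862 + -1.3717) = (7.4157, 5.0144)
End effector: (7.4157, 5.0144)

Answer: 7.4157 5.0144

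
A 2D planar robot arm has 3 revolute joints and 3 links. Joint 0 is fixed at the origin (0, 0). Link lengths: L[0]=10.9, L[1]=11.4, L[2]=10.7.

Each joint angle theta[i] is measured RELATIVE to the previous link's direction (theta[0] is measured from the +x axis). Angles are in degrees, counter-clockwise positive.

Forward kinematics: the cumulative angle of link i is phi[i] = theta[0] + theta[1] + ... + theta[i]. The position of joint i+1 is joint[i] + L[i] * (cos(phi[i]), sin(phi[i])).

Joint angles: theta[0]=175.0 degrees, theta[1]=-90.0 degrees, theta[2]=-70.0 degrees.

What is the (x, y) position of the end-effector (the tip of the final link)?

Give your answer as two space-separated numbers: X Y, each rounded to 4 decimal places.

joint[0] = (0.0000, 0.0000)  (base)
link 0: phi[0] = 175 = 175 deg
  cos(175 deg) = -0.9962, sin(175 deg) = 0.0872
  joint[1] = (0.0000, 0.0000) + 10.9 * (-0.9962, 0.0872) = (0.0000 + -10.8585, 0.0000 + 0.9500) = (-10.8585, 0.9500)
link 1: phi[1] = 175 + -90 = 85 deg
  cos(85 deg) = 0.0872, sin(85 deg) = 0.9962
  joint[2] = (-10.8585, 0.9500) + 11.4 * (0.0872, 0.9962) = (-10.8585 + 0.9936, 0.9500 + 11.3566) = (-9.8649, 12.3066)
link 2: phi[2] = 175 + -90 + -70 = 15 deg
  cos(15 deg) = 0.9659, sin(15 deg) = 0.2588
  joint[3] = (-9.8649, 12.3066) + 10.7 * (0.9659, 0.2588) = (-9.8649 + 10.3354, 12.3066 + 2.7694) = (0.4705, 15.0760)
End effector: (0.4705, 15.0760)

Answer: 0.4705 15.0760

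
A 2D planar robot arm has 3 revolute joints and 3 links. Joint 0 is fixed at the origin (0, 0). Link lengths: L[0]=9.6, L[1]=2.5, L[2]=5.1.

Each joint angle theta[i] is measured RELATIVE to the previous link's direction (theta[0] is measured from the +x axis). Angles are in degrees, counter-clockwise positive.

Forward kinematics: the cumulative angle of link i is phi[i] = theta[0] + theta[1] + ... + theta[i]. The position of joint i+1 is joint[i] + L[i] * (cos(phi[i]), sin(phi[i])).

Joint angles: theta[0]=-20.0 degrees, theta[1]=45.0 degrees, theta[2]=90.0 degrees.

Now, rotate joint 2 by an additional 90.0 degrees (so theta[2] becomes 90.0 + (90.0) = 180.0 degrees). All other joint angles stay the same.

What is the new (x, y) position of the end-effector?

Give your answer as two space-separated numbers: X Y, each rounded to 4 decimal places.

Answer: 6.6646 -4.3822

Derivation:
joint[0] = (0.0000, 0.0000)  (base)
link 0: phi[0] = -20 = -20 deg
  cos(-20 deg) = 0.9397, sin(-20 deg) = -0.3420
  joint[1] = (0.0000, 0.0000) + 9.6 * (0.9397, -0.3420) = (0.0000 + 9.0210, 0.0000 + -3.2834) = (9.0210, -3.2834)
link 1: phi[1] = -20 + 45 = 25 deg
  cos(25 deg) = 0.9063, sin(25 deg) = 0.4226
  joint[2] = (9.0210, -3.2834) + 2.5 * (0.9063, 0.4226) = (9.0210 + 2.2658, -3.2834 + 1.0565) = (11.2868, -2.2268)
link 2: phi[2] = -20 + 45 + 180 = 205 deg
  cos(205 deg) = -0.9063, sin(205 deg) = -0.4226
  joint[3] = (11.2868, -2.2268) + 5.1 * (-0.9063, -0.4226) = (11.2868 + -4.6222, -2.2268 + -2.1554) = (6.6646, -4.3822)
End effector: (6.6646, -4.3822)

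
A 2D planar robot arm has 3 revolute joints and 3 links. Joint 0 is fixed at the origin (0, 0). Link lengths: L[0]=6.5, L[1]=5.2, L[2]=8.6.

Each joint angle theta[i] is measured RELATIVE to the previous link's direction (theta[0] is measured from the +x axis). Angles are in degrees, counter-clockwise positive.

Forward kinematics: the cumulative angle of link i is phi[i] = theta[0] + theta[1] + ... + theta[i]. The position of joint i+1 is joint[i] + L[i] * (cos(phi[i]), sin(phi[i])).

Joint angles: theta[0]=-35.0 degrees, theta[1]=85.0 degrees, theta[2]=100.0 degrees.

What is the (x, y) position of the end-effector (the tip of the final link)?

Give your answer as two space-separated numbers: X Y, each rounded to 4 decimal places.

joint[0] = (0.0000, 0.0000)  (base)
link 0: phi[0] = -35 = -35 deg
  cos(-35 deg) = 0.8192, sin(-35 deg) = -0.5736
  joint[1] = (0.0000, 0.0000) + 6.5 * (0.8192, -0.5736) = (0.0000 + 5.3245, 0.0000 + -3.7282) = (5.3245, -3.7282)
link 1: phi[1] = -35 + 85 = 50 deg
  cos(50 deg) = 0.6428, sin(50 deg) = 0.7660
  joint[2] = (5.3245, -3.7282) + 5.2 * (0.6428, 0.7660) = (5.3245 + 3.3425, -3.7282 + 3.9834) = (8.6670, 0.2552)
link 2: phi[2] = -35 + 85 + 100 = 150 deg
  cos(150 deg) = -0.8660, sin(150 deg) = 0.5000
  joint[3] = (8.6670, 0.2552) + 8.6 * (-0.8660, 0.5000) = (8.6670 + -7.4478, 0.2552 + 4.3000) = (1.2192, 4.5552)
End effector: (1.2192, 4.5552)

Answer: 1.2192 4.5552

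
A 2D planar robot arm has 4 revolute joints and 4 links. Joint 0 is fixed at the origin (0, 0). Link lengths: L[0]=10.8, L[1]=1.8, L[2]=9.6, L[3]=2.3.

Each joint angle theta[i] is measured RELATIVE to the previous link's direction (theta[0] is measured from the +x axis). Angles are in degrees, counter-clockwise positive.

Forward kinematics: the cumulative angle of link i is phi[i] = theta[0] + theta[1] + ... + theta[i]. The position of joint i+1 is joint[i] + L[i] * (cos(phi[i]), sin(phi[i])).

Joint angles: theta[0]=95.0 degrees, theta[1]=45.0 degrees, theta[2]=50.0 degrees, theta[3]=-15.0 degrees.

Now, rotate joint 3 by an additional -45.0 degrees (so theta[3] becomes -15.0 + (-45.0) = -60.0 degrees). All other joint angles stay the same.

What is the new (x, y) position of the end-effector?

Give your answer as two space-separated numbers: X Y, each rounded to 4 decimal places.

Answer: -13.2527 12.0108

Derivation:
joint[0] = (0.0000, 0.0000)  (base)
link 0: phi[0] = 95 = 95 deg
  cos(95 deg) = -0.0872, sin(95 deg) = 0.9962
  joint[1] = (0.0000, 0.0000) + 10.8 * (-0.0872, 0.9962) = (0.0000 + -0.9413, 0.0000 + 10.7589) = (-0.9413, 10.7589)
link 1: phi[1] = 95 + 45 = 140 deg
  cos(140 deg) = -0.7660, sin(140 deg) = 0.6428
  joint[2] = (-0.9413, 10.7589) + 1.8 * (-0.7660, 0.6428) = (-0.9413 + -1.3789, 10.7589 + 1.1570) = (-2.3202, 11.9159)
link 2: phi[2] = 95 + 45 + 50 = 190 deg
  cos(190 deg) = -0.9848, sin(190 deg) = -0.1736
  joint[3] = (-2.3202, 11.9159) + 9.6 * (-0.9848, -0.1736) = (-2.3202 + -9.4542, 11.9159 + -1.6670) = (-11.7743, 10.2489)
link 3: phi[3] = 95 + 45 + 50 + -60 = 130 deg
  cos(130 deg) = -0.6428, sin(130 deg) = 0.7660
  joint[4] = (-11.7743, 10.2489) + 2.3 * (-0.6428, 0.7660) = (-11.7743 + -1.4784, 10.2489 + 1.7619) = (-13.2527, 12.0108)
End effector: (-13.2527, 12.0108)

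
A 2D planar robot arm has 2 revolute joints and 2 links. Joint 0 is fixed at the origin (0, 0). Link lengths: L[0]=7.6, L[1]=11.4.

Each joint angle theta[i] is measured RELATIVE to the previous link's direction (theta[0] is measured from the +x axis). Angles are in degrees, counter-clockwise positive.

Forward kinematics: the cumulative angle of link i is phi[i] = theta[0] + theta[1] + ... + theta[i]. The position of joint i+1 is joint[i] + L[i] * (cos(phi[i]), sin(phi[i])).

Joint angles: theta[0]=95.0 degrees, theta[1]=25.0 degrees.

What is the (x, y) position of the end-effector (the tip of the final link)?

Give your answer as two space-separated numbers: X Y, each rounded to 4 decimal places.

Answer: -6.3624 17.4438

Derivation:
joint[0] = (0.0000, 0.0000)  (base)
link 0: phi[0] = 95 = 95 deg
  cos(95 deg) = -0.0872, sin(95 deg) = 0.9962
  joint[1] = (0.0000, 0.0000) + 7.6 * (-0.0872, 0.9962) = (0.0000 + -0.6624, 0.0000 + 7.5711) = (-0.6624, 7.5711)
link 1: phi[1] = 95 + 25 = 120 deg
  cos(120 deg) = -0.5000, sin(120 deg) = 0.8660
  joint[2] = (-0.6624, 7.5711) + 11.4 * (-0.5000, 0.8660) = (-0.6624 + -5.7000, 7.5711 + 9.8727) = (-6.3624, 17.4438)
End effector: (-6.3624, 17.4438)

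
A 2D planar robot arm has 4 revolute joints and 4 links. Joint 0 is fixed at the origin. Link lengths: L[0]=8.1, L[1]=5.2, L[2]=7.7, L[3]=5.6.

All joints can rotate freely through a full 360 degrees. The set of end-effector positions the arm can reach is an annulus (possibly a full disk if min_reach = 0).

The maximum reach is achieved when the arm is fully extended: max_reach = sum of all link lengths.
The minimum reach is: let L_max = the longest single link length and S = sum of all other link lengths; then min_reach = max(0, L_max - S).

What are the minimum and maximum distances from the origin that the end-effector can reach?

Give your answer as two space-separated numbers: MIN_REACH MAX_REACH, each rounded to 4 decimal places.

Answer: 0.0000 26.6000

Derivation:
Link lengths: [8.1, 5.2, 7.7, 5.6]
max_reach = 8.1 + 5.2 + 7.7 + 5.6 = 26.6
L_max = max([8.1, 5.2, 7.7, 5.6]) = 8.1
S (sum of others) = 26.6 - 8.1 = 18.5
min_reach = max(0, 8.1 - 18.5) = max(0, -10.4) = 0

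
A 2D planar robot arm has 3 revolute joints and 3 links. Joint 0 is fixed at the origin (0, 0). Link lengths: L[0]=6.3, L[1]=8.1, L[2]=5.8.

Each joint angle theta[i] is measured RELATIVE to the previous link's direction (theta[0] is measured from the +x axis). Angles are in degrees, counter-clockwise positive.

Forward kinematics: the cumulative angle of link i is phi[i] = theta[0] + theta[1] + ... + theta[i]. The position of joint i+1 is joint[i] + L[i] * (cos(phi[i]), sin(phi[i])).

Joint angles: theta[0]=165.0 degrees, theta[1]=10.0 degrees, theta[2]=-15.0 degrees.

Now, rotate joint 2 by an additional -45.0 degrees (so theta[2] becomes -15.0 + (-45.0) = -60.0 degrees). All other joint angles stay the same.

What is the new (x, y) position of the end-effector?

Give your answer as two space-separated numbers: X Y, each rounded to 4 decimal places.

joint[0] = (0.0000, 0.0000)  (base)
link 0: phi[0] = 165 = 165 deg
  cos(165 deg) = -0.9659, sin(165 deg) = 0.2588
  joint[1] = (0.0000, 0.0000) + 6.3 * (-0.9659, 0.2588) = (0.0000 + -6.0853, 0.0000 + 1.6306) = (-6.0853, 1.6306)
link 1: phi[1] = 165 + 10 = 175 deg
  cos(175 deg) = -0.9962, sin(175 deg) = 0.0872
  joint[2] = (-6.0853, 1.6306) + 8.1 * (-0.9962, 0.0872) = (-6.0853 + -8.0692, 1.6306 + 0.7060) = (-14.1545, 2.3365)
link 2: phi[2] = 165 + 10 + -60 = 115 deg
  cos(115 deg) = -0.4226, sin(115 deg) = 0.9063
  joint[3] = (-14.1545, 2.3365) + 5.8 * (-0.4226, 0.9063) = (-14.1545 + -2.4512, 2.3365 + 5.2566) = (-16.6057, 7.5931)
End effector: (-16.6057, 7.5931)

Answer: -16.6057 7.5931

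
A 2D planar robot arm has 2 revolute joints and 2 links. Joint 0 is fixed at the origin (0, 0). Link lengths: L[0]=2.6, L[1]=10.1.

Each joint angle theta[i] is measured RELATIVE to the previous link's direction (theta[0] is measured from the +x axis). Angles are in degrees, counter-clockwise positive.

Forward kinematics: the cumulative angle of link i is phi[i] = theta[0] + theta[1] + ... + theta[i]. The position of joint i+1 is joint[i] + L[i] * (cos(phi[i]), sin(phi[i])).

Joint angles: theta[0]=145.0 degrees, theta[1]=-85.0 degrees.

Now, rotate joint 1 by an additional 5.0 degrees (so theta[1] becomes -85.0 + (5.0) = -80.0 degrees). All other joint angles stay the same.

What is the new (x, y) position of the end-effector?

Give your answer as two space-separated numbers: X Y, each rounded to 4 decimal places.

joint[0] = (0.0000, 0.0000)  (base)
link 0: phi[0] = 145 = 145 deg
  cos(145 deg) = -0.8192, sin(145 deg) = 0.5736
  joint[1] = (0.0000, 0.0000) + 2.6 * (-0.8192, 0.5736) = (0.0000 + -2.1298, 0.0000 + 1.4913) = (-2.1298, 1.4913)
link 1: phi[1] = 145 + -80 = 65 deg
  cos(65 deg) = 0.4226, sin(65 deg) = 0.9063
  joint[2] = (-2.1298, 1.4913) + 10.1 * (0.4226, 0.9063) = (-2.1298 + 4.2684, 1.4913 + 9.1537) = (2.1386, 10.6450)
End effector: (2.1386, 10.6450)

Answer: 2.1386 10.6450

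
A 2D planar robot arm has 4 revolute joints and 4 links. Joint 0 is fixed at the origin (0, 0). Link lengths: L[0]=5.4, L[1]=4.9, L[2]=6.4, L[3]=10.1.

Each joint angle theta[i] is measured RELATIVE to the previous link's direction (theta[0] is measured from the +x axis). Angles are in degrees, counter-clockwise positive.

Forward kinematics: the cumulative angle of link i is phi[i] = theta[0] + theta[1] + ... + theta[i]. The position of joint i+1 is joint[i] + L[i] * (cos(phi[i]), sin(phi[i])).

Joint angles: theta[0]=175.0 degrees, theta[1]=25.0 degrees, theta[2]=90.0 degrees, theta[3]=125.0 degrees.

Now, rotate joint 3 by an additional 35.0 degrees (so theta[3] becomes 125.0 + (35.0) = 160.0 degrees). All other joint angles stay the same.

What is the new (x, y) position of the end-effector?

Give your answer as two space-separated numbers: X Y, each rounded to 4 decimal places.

Answer: -7.7950 2.8807

Derivation:
joint[0] = (0.0000, 0.0000)  (base)
link 0: phi[0] = 175 = 175 deg
  cos(175 deg) = -0.9962, sin(175 deg) = 0.0872
  joint[1] = (0.0000, 0.0000) + 5.4 * (-0.9962, 0.0872) = (0.0000 + -5.3795, 0.0000 + 0.4706) = (-5.3795, 0.4706)
link 1: phi[1] = 175 + 25 = 200 deg
  cos(200 deg) = -0.9397, sin(200 deg) = -0.3420
  joint[2] = (-5.3795, 0.4706) + 4.9 * (-0.9397, -0.3420) = (-5.3795 + -4.6045, 0.4706 + -1.6759) = (-9.9839, -1.2053)
link 2: phi[2] = 175 + 25 + 90 = 290 deg
  cos(290 deg) = 0.3420, sin(290 deg) = -0.9397
  joint[3] = (-9.9839, -1.2053) + 6.4 * (0.3420, -0.9397) = (-9.9839 + 2.1889, -1.2053 + -6.0140) = (-7.7950, -7.2193)
link 3: phi[3] = 175 + 25 + 90 + 160 = 450 deg
  cos(450 deg) = 0.0000, sin(450 deg) = 1.0000
  joint[4] = (-7.7950, -7.2193) + 10.1 * (0.0000, 1.0000) = (-7.7950 + 0.0000, -7.2193 + 10.1000) = (-7.7950, 2.8807)
End effector: (-7.7950, 2.8807)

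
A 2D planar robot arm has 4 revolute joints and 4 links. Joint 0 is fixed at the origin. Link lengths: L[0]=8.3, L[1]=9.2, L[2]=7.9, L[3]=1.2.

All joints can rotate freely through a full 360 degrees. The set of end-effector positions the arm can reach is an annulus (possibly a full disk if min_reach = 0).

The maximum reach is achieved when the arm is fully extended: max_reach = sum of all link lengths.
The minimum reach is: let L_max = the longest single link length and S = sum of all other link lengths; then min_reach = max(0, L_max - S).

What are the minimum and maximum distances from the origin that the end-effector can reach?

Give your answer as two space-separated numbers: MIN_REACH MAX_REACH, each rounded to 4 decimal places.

Link lengths: [8.3, 9.2, 7.9, 1.2]
max_reach = 8.3 + 9.2 + 7.9 + 1.2 = 26.6
L_max = max([8.3, 9.2, 7.9, 1.2]) = 9.2
S (sum of others) = 26.6 - 9.2 = 17.4
min_reach = max(0, 9.2 - 17.4) = max(0, -8.2) = 0

Answer: 0.0000 26.6000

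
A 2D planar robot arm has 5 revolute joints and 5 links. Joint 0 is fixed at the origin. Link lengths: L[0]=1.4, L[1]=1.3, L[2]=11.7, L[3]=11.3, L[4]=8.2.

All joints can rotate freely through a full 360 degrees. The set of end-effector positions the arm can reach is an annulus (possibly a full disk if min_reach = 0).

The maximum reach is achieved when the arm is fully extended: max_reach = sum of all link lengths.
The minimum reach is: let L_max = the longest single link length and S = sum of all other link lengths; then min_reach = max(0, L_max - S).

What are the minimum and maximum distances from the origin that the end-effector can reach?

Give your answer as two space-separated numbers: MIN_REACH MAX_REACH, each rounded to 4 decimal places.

Answer: 0.0000 33.9000

Derivation:
Link lengths: [1.4, 1.3, 11.7, 11.3, 8.2]
max_reach = 1.4 + 1.3 + 11.7 + 11.3 + 8.2 = 33.9
L_max = max([1.4, 1.3, 11.7, 11.3, 8.2]) = 11.7
S (sum of others) = 33.9 - 11.7 = 22.2
min_reach = max(0, 11.7 - 22.2) = max(0, -10.5) = 0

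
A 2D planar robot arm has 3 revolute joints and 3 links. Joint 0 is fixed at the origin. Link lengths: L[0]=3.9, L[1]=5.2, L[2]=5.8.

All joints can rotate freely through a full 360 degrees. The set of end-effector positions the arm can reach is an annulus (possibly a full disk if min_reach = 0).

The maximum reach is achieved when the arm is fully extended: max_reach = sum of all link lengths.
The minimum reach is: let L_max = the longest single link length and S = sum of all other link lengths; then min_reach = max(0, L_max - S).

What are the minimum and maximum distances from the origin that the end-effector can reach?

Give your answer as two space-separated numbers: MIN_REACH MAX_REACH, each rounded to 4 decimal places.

Link lengths: [3.9, 5.2, 5.8]
max_reach = 3.9 + 5.2 + 5.8 = 14.9
L_max = max([3.9, 5.2, 5.8]) = 5.8
S (sum of others) = 14.9 - 5.8 = 9.1
min_reach = max(0, 5.8 - 9.1) = max(0, -3.3) = 0

Answer: 0.0000 14.9000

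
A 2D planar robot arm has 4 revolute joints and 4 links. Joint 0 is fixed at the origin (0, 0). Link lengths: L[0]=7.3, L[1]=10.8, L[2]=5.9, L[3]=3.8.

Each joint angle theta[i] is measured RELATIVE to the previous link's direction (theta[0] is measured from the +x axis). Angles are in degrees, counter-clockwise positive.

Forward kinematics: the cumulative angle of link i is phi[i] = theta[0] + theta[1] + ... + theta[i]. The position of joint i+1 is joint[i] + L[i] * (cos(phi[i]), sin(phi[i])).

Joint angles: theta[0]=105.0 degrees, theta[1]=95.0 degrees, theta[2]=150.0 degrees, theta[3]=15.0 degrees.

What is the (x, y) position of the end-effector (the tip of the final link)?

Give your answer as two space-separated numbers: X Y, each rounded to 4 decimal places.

joint[0] = (0.0000, 0.0000)  (base)
link 0: phi[0] = 105 = 105 deg
  cos(105 deg) = -0.2588, sin(105 deg) = 0.9659
  joint[1] = (0.0000, 0.0000) + 7.3 * (-0.2588, 0.9659) = (0.0000 + -1.8894, 0.0000 + 7.0513) = (-1.8894, 7.0513)
link 1: phi[1] = 105 + 95 = 200 deg
  cos(200 deg) = -0.9397, sin(200 deg) = -0.3420
  joint[2] = (-1.8894, 7.0513) + 10.8 * (-0.9397, -0.3420) = (-1.8894 + -10.1487, 7.0513 + -3.6938) = (-12.0381, 3.3574)
link 2: phi[2] = 105 + 95 + 150 = 350 deg
  cos(350 deg) = 0.9848, sin(350 deg) = -0.1736
  joint[3] = (-12.0381, 3.3574) + 5.9 * (0.9848, -0.1736) = (-12.0381 + 5.8104, 3.3574 + -1.0245) = (-6.2277, 2.3329)
link 3: phi[3] = 105 + 95 + 150 + 15 = 365 deg
  cos(365 deg) = 0.9962, sin(365 deg) = 0.0872
  joint[4] = (-6.2277, 2.3329) + 3.8 * (0.9962, 0.0872) = (-6.2277 + 3.7855, 2.3329 + 0.3312) = (-2.4422, 2.6641)
End effector: (-2.4422, 2.6641)

Answer: -2.4422 2.6641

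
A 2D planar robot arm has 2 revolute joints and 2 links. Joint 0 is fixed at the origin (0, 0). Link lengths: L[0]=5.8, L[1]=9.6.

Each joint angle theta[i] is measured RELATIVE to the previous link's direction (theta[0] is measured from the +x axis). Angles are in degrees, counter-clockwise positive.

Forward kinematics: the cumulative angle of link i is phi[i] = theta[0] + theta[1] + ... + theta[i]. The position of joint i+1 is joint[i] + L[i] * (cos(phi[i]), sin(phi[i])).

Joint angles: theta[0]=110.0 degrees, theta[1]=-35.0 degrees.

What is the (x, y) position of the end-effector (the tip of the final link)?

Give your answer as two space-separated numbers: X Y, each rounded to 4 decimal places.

Answer: 0.5009 14.7231

Derivation:
joint[0] = (0.0000, 0.0000)  (base)
link 0: phi[0] = 110 = 110 deg
  cos(110 deg) = -0.3420, sin(110 deg) = 0.9397
  joint[1] = (0.0000, 0.0000) + 5.8 * (-0.3420, 0.9397) = (0.0000 + -1.9837, 0.0000 + 5.4502) = (-1.9837, 5.4502)
link 1: phi[1] = 110 + -35 = 75 deg
  cos(75 deg) = 0.2588, sin(75 deg) = 0.9659
  joint[2] = (-1.9837, 5.4502) + 9.6 * (0.2588, 0.9659) = (-1.9837 + 2.4847, 5.4502 + 9.2729) = (0.5009, 14.7231)
End effector: (0.5009, 14.7231)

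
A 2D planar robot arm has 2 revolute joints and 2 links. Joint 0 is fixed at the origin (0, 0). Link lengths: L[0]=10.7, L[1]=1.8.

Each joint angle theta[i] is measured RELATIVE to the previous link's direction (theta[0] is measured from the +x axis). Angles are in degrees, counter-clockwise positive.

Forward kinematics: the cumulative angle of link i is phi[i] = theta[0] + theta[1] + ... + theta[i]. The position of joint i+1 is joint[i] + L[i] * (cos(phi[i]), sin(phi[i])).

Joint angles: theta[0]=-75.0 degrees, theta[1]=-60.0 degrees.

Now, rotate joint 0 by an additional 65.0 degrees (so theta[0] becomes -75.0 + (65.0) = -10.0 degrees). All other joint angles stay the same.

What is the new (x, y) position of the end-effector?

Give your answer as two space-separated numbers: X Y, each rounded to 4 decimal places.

joint[0] = (0.0000, 0.0000)  (base)
link 0: phi[0] = -10 = -10 deg
  cos(-10 deg) = 0.9848, sin(-10 deg) = -0.1736
  joint[1] = (0.0000, 0.0000) + 10.7 * (0.9848, -0.1736) = (0.0000 + 10.5374, 0.0000 + -1.8580) = (10.5374, -1.8580)
link 1: phi[1] = -10 + -60 = -70 deg
  cos(-70 deg) = 0.3420, sin(-70 deg) = -0.9397
  joint[2] = (10.5374, -1.8580) + 1.8 * (0.3420, -0.9397) = (10.5374 + 0.6156, -1.8580 + -1.6914) = (11.1531, -3.5495)
End effector: (11.1531, -3.5495)

Answer: 11.1531 -3.5495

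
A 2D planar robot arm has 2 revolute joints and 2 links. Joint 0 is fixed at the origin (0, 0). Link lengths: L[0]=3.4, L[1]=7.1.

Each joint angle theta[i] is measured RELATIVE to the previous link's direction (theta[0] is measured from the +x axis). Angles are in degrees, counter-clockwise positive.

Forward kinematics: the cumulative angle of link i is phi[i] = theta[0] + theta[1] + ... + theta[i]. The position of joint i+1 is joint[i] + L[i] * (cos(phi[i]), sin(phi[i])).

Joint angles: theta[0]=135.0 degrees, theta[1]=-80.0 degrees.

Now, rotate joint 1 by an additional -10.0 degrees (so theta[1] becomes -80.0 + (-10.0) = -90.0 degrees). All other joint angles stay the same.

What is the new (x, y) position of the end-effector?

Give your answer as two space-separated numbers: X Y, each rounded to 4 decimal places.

joint[0] = (0.0000, 0.0000)  (base)
link 0: phi[0] = 135 = 135 deg
  cos(135 deg) = -0.7071, sin(135 deg) = 0.7071
  joint[1] = (0.0000, 0.0000) + 3.4 * (-0.7071, 0.7071) = (0.0000 + -2.4042, 0.0000 + 2.4042) = (-2.4042, 2.4042)
link 1: phi[1] = 135 + -90 = 45 deg
  cos(45 deg) = 0.7071, sin(45 deg) = 0.7071
  joint[2] = (-2.4042, 2.4042) + 7.1 * (0.7071, 0.7071) = (-2.4042 + 5.0205, 2.4042 + 5.0205) = (2.6163, 7.4246)
End effector: (2.6163, 7.4246)

Answer: 2.6163 7.4246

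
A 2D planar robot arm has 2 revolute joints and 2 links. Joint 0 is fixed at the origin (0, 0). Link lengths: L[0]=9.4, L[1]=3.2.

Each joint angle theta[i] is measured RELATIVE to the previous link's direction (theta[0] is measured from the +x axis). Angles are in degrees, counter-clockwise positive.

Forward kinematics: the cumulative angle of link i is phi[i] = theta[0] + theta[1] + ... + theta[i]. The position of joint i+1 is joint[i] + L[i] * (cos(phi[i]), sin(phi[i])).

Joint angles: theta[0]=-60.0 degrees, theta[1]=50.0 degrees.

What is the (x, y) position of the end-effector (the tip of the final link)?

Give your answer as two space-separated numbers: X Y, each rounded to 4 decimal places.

joint[0] = (0.0000, 0.0000)  (base)
link 0: phi[0] = -60 = -60 deg
  cos(-60 deg) = 0.5000, sin(-60 deg) = -0.8660
  joint[1] = (0.0000, 0.0000) + 9.4 * (0.5000, -0.8660) = (0.0000 + 4.7000, 0.0000 + -8.1406) = (4.7000, -8.1406)
link 1: phi[1] = -60 + 50 = -10 deg
  cos(-10 deg) = 0.9848, sin(-10 deg) = -0.1736
  joint[2] = (4.7000, -8.1406) + 3.2 * (0.9848, -0.1736) = (4.7000 + 3.1514, -8.1406 + -0.5557) = (7.8514, -8.6963)
End effector: (7.8514, -8.6963)

Answer: 7.8514 -8.6963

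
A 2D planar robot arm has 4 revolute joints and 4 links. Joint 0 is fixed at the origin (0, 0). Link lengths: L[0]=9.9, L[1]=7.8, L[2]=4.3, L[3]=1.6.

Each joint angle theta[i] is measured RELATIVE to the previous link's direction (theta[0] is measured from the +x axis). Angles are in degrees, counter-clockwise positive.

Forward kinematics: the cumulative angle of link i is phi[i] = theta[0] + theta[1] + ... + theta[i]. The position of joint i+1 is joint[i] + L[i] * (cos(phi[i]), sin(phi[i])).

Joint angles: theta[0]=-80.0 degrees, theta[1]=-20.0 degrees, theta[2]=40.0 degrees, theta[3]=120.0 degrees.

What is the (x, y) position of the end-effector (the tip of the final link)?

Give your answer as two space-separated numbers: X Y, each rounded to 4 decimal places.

Answer: 3.3147 -19.7694

Derivation:
joint[0] = (0.0000, 0.0000)  (base)
link 0: phi[0] = -80 = -80 deg
  cos(-80 deg) = 0.1736, sin(-80 deg) = -0.9848
  joint[1] = (0.0000, 0.0000) + 9.9 * (0.1736, -0.9848) = (0.0000 + 1.7191, 0.0000 + -9.7496) = (1.7191, -9.7496)
link 1: phi[1] = -80 + -20 = -100 deg
  cos(-100 deg) = -0.1736, sin(-100 deg) = -0.9848
  joint[2] = (1.7191, -9.7496) + 7.8 * (-0.1736, -0.9848) = (1.7191 + -1.3545, -9.7496 + -7.6815) = (0.3647, -17.4311)
link 2: phi[2] = -80 + -20 + 40 = -60 deg
  cos(-60 deg) = 0.5000, sin(-60 deg) = -0.8660
  joint[3] = (0.3647, -17.4311) + 4.3 * (0.5000, -0.8660) = (0.3647 + 2.1500, -17.4311 + -3.7239) = (2.5147, -21.1550)
link 3: phi[3] = -80 + -20 + 40 + 120 = 60 deg
  cos(60 deg) = 0.5000, sin(60 deg) = 0.8660
  joint[4] = (2.5147, -21.1550) + 1.6 * (0.5000, 0.8660) = (2.5147 + 0.8000, -21.1550 + 1.3856) = (3.3147, -19.7694)
End effector: (3.3147, -19.7694)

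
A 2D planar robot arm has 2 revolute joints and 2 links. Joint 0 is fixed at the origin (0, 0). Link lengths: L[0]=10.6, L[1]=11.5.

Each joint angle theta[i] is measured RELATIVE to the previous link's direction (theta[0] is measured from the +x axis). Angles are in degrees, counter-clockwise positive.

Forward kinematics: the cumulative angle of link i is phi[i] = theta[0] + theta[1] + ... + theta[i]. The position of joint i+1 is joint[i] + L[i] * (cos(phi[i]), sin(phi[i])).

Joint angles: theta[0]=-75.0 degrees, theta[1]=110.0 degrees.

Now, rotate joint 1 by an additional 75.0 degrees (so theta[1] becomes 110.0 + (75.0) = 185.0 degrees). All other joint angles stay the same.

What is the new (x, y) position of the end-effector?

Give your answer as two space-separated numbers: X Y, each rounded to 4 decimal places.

joint[0] = (0.0000, 0.0000)  (base)
link 0: phi[0] = -75 = -75 deg
  cos(-75 deg) = 0.2588, sin(-75 deg) = -0.9659
  joint[1] = (0.0000, 0.0000) + 10.6 * (0.2588, -0.9659) = (0.0000 + 2.7435, 0.0000 + -10.2388) = (2.7435, -10.2388)
link 1: phi[1] = -75 + 185 = 110 deg
  cos(110 deg) = -0.3420, sin(110 deg) = 0.9397
  joint[2] = (2.7435, -10.2388) + 11.5 * (-0.3420, 0.9397) = (2.7435 + -3.9332, -10.2388 + 10.8065) = (-1.1897, 0.5677)
End effector: (-1.1897, 0.5677)

Answer: -1.1897 0.5677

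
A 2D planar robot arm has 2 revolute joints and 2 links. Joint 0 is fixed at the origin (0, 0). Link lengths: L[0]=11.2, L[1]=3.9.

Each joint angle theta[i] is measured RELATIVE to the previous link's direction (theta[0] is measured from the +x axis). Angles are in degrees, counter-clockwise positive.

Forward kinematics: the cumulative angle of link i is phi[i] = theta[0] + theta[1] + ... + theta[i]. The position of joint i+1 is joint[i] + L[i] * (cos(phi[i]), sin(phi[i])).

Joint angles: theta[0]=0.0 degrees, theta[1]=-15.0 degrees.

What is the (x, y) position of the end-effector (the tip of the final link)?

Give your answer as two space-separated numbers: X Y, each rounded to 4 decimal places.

Answer: 14.9671 -1.0094

Derivation:
joint[0] = (0.0000, 0.0000)  (base)
link 0: phi[0] = 0 = 0 deg
  cos(0 deg) = 1.0000, sin(0 deg) = 0.0000
  joint[1] = (0.0000, 0.0000) + 11.2 * (1.0000, 0.0000) = (0.0000 + 11.2000, 0.0000 + 0.0000) = (11.2000, 0.0000)
link 1: phi[1] = 0 + -15 = -15 deg
  cos(-15 deg) = 0.9659, sin(-15 deg) = -0.2588
  joint[2] = (11.2000, 0.0000) + 3.9 * (0.9659, -0.2588) = (11.2000 + 3.7671, 0.0000 + -1.0094) = (14.9671, -1.0094)
End effector: (14.9671, -1.0094)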